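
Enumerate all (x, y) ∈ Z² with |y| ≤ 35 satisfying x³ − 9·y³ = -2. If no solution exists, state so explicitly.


The equation is x³ - 9y³ = -2. For fixed y, x³ = 9·y³ − 2, so a solution requires the RHS to be a perfect cube.
Strategy: iterate y from -35 to 35, compute RHS = 9·y³ − 2, and check whether it is a (positive or negative) perfect cube.
Check small values of y:
  y = 0: RHS = -2 is not a perfect cube.
  y = 1: RHS = 7 is not a perfect cube.
  y = -1: RHS = -11 is not a perfect cube.
  y = 2: RHS = 70 is not a perfect cube.
  y = -2: RHS = -74 is not a perfect cube.
  y = 3: RHS = 241 is not a perfect cube.
  y = -3: RHS = -245 is not a perfect cube.
Continuing the search up to |y| = 35 finds no solutions either.
No (x, y) in the scanned range satisfies the equation.

No integer solutions with |y| ≤ 35.


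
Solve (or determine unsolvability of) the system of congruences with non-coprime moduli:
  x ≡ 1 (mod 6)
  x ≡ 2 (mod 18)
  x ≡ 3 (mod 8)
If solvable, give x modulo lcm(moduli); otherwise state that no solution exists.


Moduli 6, 18, 8 are not pairwise coprime, so CRT works modulo lcm(m_i) when all pairwise compatibility conditions hold.
Pairwise compatibility: gcd(m_i, m_j) must divide a_i - a_j for every pair.
Merge one congruence at a time:
  Start: x ≡ 1 (mod 6).
  Combine with x ≡ 2 (mod 18): gcd(6, 18) = 6, and 2 - 1 = 1 is NOT divisible by 6.
    ⇒ system is inconsistent (no integer solution).

No solution (the system is inconsistent).


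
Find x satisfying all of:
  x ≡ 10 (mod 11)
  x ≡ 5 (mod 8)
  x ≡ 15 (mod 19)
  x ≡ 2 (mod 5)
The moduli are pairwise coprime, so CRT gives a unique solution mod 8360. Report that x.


Product of moduli M = 11 · 8 · 19 · 5 = 8360.
Merge one congruence at a time:
  Start: x ≡ 10 (mod 11).
  Combine with x ≡ 5 (mod 8); new modulus lcm = 88.
    Write x = 10 + 11·t and substitute into x ≡ 5 (mod 8): 11·t ≡ 5 − 10 = -5 (mod 8).
    Reduce coefficients mod 8: 3·t ≡ 3 (mod 8).
    The inverse of 3 mod 8 is 3 (since 3·3 = 9 = 1·8 + 1), so t ≡ 3·3 = 9 ≡ 1 (mod 8).
    Then x = 10 + 11·1 = 21, valid modulo lcm(11, 8) = 88: x ≡ 21 (mod 88).
  Combine with x ≡ 15 (mod 19); new modulus lcm = 1672.
    Write x = 21 + 88·t and substitute into x ≡ 15 (mod 19): 88·t ≡ 15 − 21 = -6 (mod 19).
    Reduce coefficients mod 19: 12·t ≡ 13 (mod 19).
    The inverse of 12 mod 19 is 8 (since 12·8 = 96 = 5·19 + 1), so t ≡ 8·13 = 104 ≡ 9 (mod 19).
    Then x = 21 + 88·9 = 813, valid modulo lcm(88, 19) = 1672: x ≡ 813 (mod 1672).
  Combine with x ≡ 2 (mod 5); new modulus lcm = 8360.
    Write x = 813 + 1672·t and substitute into x ≡ 2 (mod 5): 1672·t ≡ 2 − 813 = -811 (mod 5).
    Reduce coefficients mod 5: 2·t ≡ 4 (mod 5).
    The inverse of 2 mod 5 is 3 (since 2·3 = 6 = 1·5 + 1), so t ≡ 3·4 = 12 ≡ 2 (mod 5).
    Then x = 813 + 1672·2 = 4157, valid modulo lcm(1672, 5) = 8360: x ≡ 4157 (mod 8360).
Verify against each original: 4157 mod 11 = 10, 4157 mod 8 = 5, 4157 mod 19 = 15, 4157 mod 5 = 2.

x ≡ 4157 (mod 8360).


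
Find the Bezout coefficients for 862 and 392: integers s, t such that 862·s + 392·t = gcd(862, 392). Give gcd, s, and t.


Euclidean algorithm on (862, 392) — divide until remainder is 0:
  862 = 2 · 392 + 78
  392 = 5 · 78 + 2
  78 = 39 · 2 + 0
gcd(862, 392) = 2.
Track Bezout coefficients alongside the remainders: start with r₀ = 862 = a·1 + b·0 (s = 1, t = 0) and r₁ = 392 = a·0 + b·1 (s = 0, t = 1); each new remainder r_{k+1} = r_{k-1} − q_k·r_k inherits s_{k+1} = s_{k-1} − q_k·s_k, t_{k+1} = t_{k-1} − q_k·t_k, so r_k = a·s_k + b·t_k at every step:
  q = 2: r = 78, s = 1 − 2·0 = 1, t = 0 − 2·1 = -2  (check: 862·1 + 392·(-2) = 78)
  q = 5: r = 2, s = 0 − 5·1 = -5, t = 1 − 5·(-2) = 11  (check: 862·(-5) + 392·11 = 2)
The row with r = 2 (the gcd) gives the Bezout coefficients s = -5, t = 11.
Result: 862 · (-5) + 392 · (11) = 2.

gcd(862, 392) = 2; s = -5, t = 11 (check: 862·(-5) + 392·11 = 2).


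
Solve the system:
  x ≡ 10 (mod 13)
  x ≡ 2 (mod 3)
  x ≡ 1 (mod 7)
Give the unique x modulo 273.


Moduli 13, 3, 7 are pairwise coprime; by CRT there is a unique solution modulo M = 13 · 3 · 7 = 273.
Solve pairwise, accumulating the modulus:
  Start with x ≡ 10 (mod 13).
  Combine with x ≡ 2 (mod 3): since gcd(13, 3) = 1, we get a unique residue mod 39.
    Write x = 10 + 13·t and substitute into x ≡ 2 (mod 3): 13·t ≡ 2 − 10 = -8 (mod 3).
    Reduce coefficients mod 3: 1·t ≡ 1 (mod 3).
    So t ≡ 1 (mod 3).
    Then x = 10 + 13·1 = 23, valid modulo lcm(13, 3) = 39: x ≡ 23 (mod 39).
  Combine with x ≡ 1 (mod 7): since gcd(39, 7) = 1, we get a unique residue mod 273.
    Write x = 23 + 39·t and substitute into x ≡ 1 (mod 7): 39·t ≡ 1 − 23 = -22 (mod 7).
    Reduce coefficients mod 7: 4·t ≡ 6 (mod 7).
    The inverse of 4 mod 7 is 2 (since 4·2 = 8 = 1·7 + 1), so t ≡ 2·6 = 12 ≡ 5 (mod 7).
    Then x = 23 + 39·5 = 218, valid modulo lcm(39, 7) = 273: x ≡ 218 (mod 273).
Verify: 218 mod 13 = 10 ✓, 218 mod 3 = 2 ✓, 218 mod 7 = 1 ✓.

x ≡ 218 (mod 273).


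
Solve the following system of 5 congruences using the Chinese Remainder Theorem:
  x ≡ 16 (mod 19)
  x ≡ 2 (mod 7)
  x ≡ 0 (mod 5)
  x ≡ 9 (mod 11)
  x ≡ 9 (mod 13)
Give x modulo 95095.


Product of moduli M = 19 · 7 · 5 · 11 · 13 = 95095.
Merge one congruence at a time:
  Start: x ≡ 16 (mod 19).
  Combine with x ≡ 2 (mod 7); new modulus lcm = 133.
    Write x = 16 + 19·t and substitute into x ≡ 2 (mod 7): 19·t ≡ 2 − 16 = -14 (mod 7).
    Reduce coefficients mod 7: 5·t ≡ 0 (mod 7).
    The inverse of 5 mod 7 is 3 (since 5·3 = 15 = 2·7 + 1), so t ≡ 3·0 = 0 ≡ 0 (mod 7).
    Then x = 16 + 19·0 = 16, valid modulo lcm(19, 7) = 133: x ≡ 16 (mod 133).
  Combine with x ≡ 0 (mod 5); new modulus lcm = 665.
    Write x = 16 + 133·t and substitute into x ≡ 0 (mod 5): 133·t ≡ 0 − 16 = -16 (mod 5).
    Reduce coefficients mod 5: 3·t ≡ 4 (mod 5).
    The inverse of 3 mod 5 is 2 (since 3·2 = 6 = 1·5 + 1), so t ≡ 2·4 = 8 ≡ 3 (mod 5).
    Then x = 16 + 133·3 = 415, valid modulo lcm(133, 5) = 665: x ≡ 415 (mod 665).
  Combine with x ≡ 9 (mod 11); new modulus lcm = 7315.
    Write x = 415 + 665·t and substitute into x ≡ 9 (mod 11): 665·t ≡ 9 − 415 = -406 (mod 11).
    Reduce coefficients mod 11: 5·t ≡ 1 (mod 11).
    The inverse of 5 mod 11 is 9 (since 5·9 = 45 = 4·11 + 1), so t ≡ 9·1 = 9 ≡ 9 (mod 11).
    Then x = 415 + 665·9 = 6400, valid modulo lcm(665, 11) = 7315: x ≡ 6400 (mod 7315).
  Combine with x ≡ 9 (mod 13); new modulus lcm = 95095.
    Write x = 6400 + 7315·t and substitute into x ≡ 9 (mod 13): 7315·t ≡ 9 − 6400 = -6391 (mod 13).
    Reduce coefficients mod 13: 9·t ≡ 5 (mod 13).
    The inverse of 9 mod 13 is 3 (since 9·3 = 27 = 2·13 + 1), so t ≡ 3·5 = 15 ≡ 2 (mod 13).
    Then x = 6400 + 7315·2 = 21030, valid modulo lcm(7315, 13) = 95095: x ≡ 21030 (mod 95095).
Verify against each original: 21030 mod 19 = 16, 21030 mod 7 = 2, 21030 mod 5 = 0, 21030 mod 11 = 9, 21030 mod 13 = 9.

x ≡ 21030 (mod 95095).


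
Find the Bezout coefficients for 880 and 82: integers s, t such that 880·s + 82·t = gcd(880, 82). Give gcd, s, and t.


Euclidean algorithm on (880, 82) — divide until remainder is 0:
  880 = 10 · 82 + 60
  82 = 1 · 60 + 22
  60 = 2 · 22 + 16
  22 = 1 · 16 + 6
  16 = 2 · 6 + 4
  6 = 1 · 4 + 2
  4 = 2 · 2 + 0
gcd(880, 82) = 2.
Track Bezout coefficients alongside the remainders: start with r₀ = 880 = a·1 + b·0 (s = 1, t = 0) and r₁ = 82 = a·0 + b·1 (s = 0, t = 1); each new remainder r_{k+1} = r_{k-1} − q_k·r_k inherits s_{k+1} = s_{k-1} − q_k·s_k, t_{k+1} = t_{k-1} − q_k·t_k, so r_k = a·s_k + b·t_k at every step:
  q = 10: r = 60, s = 1 − 10·0 = 1, t = 0 − 10·1 = -10  (check: 880·1 + 82·(-10) = 60)
  q = 1: r = 22, s = 0 − 1·1 = -1, t = 1 − 1·(-10) = 11  (check: 880·(-1) + 82·11 = 22)
  q = 2: r = 16, s = 1 − 2·(-1) = 3, t = -10 − 2·11 = -32  (check: 880·3 + 82·(-32) = 16)
  q = 1: r = 6, s = -1 − 1·3 = -4, t = 11 − 1·(-32) = 43  (check: 880·(-4) + 82·43 = 6)
  q = 2: r = 4, s = 3 − 2·(-4) = 11, t = -32 − 2·43 = -118  (check: 880·11 + 82·(-118) = 4)
  q = 1: r = 2, s = -4 − 1·11 = -15, t = 43 − 1·(-118) = 161  (check: 880·(-15) + 82·161 = 2)
The row with r = 2 (the gcd) gives the Bezout coefficients s = -15, t = 161.
Result: 880 · (-15) + 82 · (161) = 2.

gcd(880, 82) = 2; s = -15, t = 161 (check: 880·(-15) + 82·161 = 2).


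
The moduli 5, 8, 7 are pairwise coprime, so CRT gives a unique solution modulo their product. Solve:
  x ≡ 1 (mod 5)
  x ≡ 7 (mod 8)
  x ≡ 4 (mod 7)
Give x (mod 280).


Moduli 5, 8, 7 are pairwise coprime; by CRT there is a unique solution modulo M = 5 · 8 · 7 = 280.
Solve pairwise, accumulating the modulus:
  Start with x ≡ 1 (mod 5).
  Combine with x ≡ 7 (mod 8): since gcd(5, 8) = 1, we get a unique residue mod 40.
    Write x = 1 + 5·t and substitute into x ≡ 7 (mod 8): 5·t ≡ 7 − 1 = 6 (mod 8).
    The inverse of 5 mod 8 is 5 (since 5·5 = 25 = 3·8 + 1), so t ≡ 5·6 = 30 ≡ 6 (mod 8).
    Then x = 1 + 5·6 = 31, valid modulo lcm(5, 8) = 40: x ≡ 31 (mod 40).
  Combine with x ≡ 4 (mod 7): since gcd(40, 7) = 1, we get a unique residue mod 280.
    Write x = 31 + 40·t and substitute into x ≡ 4 (mod 7): 40·t ≡ 4 − 31 = -27 (mod 7).
    Reduce coefficients mod 7: 5·t ≡ 1 (mod 7).
    The inverse of 5 mod 7 is 3 (since 5·3 = 15 = 2·7 + 1), so t ≡ 3·1 = 3 ≡ 3 (mod 7).
    Then x = 31 + 40·3 = 151, valid modulo lcm(40, 7) = 280: x ≡ 151 (mod 280).
Verify: 151 mod 5 = 1 ✓, 151 mod 8 = 7 ✓, 151 mod 7 = 4 ✓.

x ≡ 151 (mod 280).


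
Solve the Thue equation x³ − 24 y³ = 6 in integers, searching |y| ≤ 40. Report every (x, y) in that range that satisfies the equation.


The equation is x³ - 24y³ = 6. For fixed y, x³ = 24·y³ + 6, so a solution requires the RHS to be a perfect cube.
Strategy: iterate y from -40 to 40, compute RHS = 24·y³ + 6, and check whether it is a (positive or negative) perfect cube.
Check small values of y:
  y = 0: RHS = 6 is not a perfect cube.
  y = 1: RHS = 30 is not a perfect cube.
  y = -1: RHS = -18 is not a perfect cube.
  y = 2: RHS = 198 is not a perfect cube.
  y = -2: RHS = -186 is not a perfect cube.
  y = 3: RHS = 654 is not a perfect cube.
  y = -3: RHS = -642 is not a perfect cube.
Continuing the search up to |y| = 40 finds no solutions either.
No (x, y) in the scanned range satisfies the equation.

No integer solutions with |y| ≤ 40.


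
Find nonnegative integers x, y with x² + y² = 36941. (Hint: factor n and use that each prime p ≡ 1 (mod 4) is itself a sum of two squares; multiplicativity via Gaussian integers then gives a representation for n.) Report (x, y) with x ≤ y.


Step 1: Factor n = 36941 = 17 · 41 · 53.
Step 2: Check the mod-4 condition on each prime factor: 17 ≡ 1 (mod 4), exponent 1; 41 ≡ 1 (mod 4), exponent 1; 53 ≡ 1 (mod 4), exponent 1.
All primes ≡ 3 (mod 4) appear to even exponent (or don't appear), so by the two-squares theorem n IS expressible as a sum of two squares.
Step 3: Build a representation. Here n = 17 · 41 · 53 is a product of primes ≡ 1 (mod 4). Each prime p ≡ 1 (mod 4) is itself a sum of two squares; find a² by testing p − a² for a perfect square:
  17: 17 − 1² = 16 = 4² ⇒ 17 = 1² + 4².
  41: 41 − 1² = 40, 41 − 2² = 37, 41 − 3² = 32, 41 − 4² = 25 = 5² ⇒ 41 = 4² + 5².
  53: 53 − 1² = 52, 53 − 2² = 49 = 7² ⇒ 53 = 2² + 7².
  Combine using the Brahmagupta–Fibonacci identity (a² + b²)(c² + d²) = (ac − bd)² + (ad + bc)² = (ac + bd)² + (ad − bc)²:
  17 · 41 = 697: from (1² + 4²)(4² + 5²), take (1·4 − 4·5, 1·5 + 4·4) = (4 − 20, 5 + 16) = (-16, 21); dropping signs (only squares matter) gives (16, 21); check 16² + 21² = 256 + 441 = 697 ✓.
  697 · 53 = 36941: from (16² + 21²)(2² + 7²), take (16·2 − 21·7, 16·7 + 21·2) = (32 − 147, 112 + 42) = (-115, 154); dropping signs (only squares matter) gives (115, 154); check 115² + 154² = 13225 + 23716 = 36941 ✓.
Step 4: Order so x ≤ y and verify: 115² + 154² = 13225 + 23716 = 36941 = n. ✓

n = 36941 = 115² + 154² (one valid representation with x ≤ y).


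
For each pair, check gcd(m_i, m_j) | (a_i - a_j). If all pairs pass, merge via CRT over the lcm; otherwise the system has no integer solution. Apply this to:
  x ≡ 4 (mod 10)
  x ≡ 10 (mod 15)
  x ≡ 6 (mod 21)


Moduli 10, 15, 21 are not pairwise coprime, so CRT works modulo lcm(m_i) when all pairwise compatibility conditions hold.
Pairwise compatibility: gcd(m_i, m_j) must divide a_i - a_j for every pair.
Merge one congruence at a time:
  Start: x ≡ 4 (mod 10).
  Combine with x ≡ 10 (mod 15): gcd(10, 15) = 5, and 10 - 4 = 6 is NOT divisible by 5.
    ⇒ system is inconsistent (no integer solution).

No solution (the system is inconsistent).


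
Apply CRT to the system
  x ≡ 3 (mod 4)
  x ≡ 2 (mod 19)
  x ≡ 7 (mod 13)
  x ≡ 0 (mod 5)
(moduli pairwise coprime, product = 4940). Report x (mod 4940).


Product of moduli M = 4 · 19 · 13 · 5 = 4940.
Merge one congruence at a time:
  Start: x ≡ 3 (mod 4).
  Combine with x ≡ 2 (mod 19); new modulus lcm = 76.
    Write x = 3 + 4·t and substitute into x ≡ 2 (mod 19): 4·t ≡ 2 − 3 = -1 (mod 19).
    Reduce coefficients mod 19: 4·t ≡ 18 (mod 19).
    The inverse of 4 mod 19 is 5 (since 4·5 = 20 = 1·19 + 1), so t ≡ 5·18 = 90 ≡ 14 (mod 19).
    Then x = 3 + 4·14 = 59, valid modulo lcm(4, 19) = 76: x ≡ 59 (mod 76).
  Combine with x ≡ 7 (mod 13); new modulus lcm = 988.
    Write x = 59 + 76·t and substitute into x ≡ 7 (mod 13): 76·t ≡ 7 − 59 = -52 (mod 13).
    Reduce coefficients mod 13: 11·t ≡ 0 (mod 13).
    The inverse of 11 mod 13 is 6 (since 11·6 = 66 = 5·13 + 1), so t ≡ 6·0 = 0 ≡ 0 (mod 13).
    Then x = 59 + 76·0 = 59, valid modulo lcm(76, 13) = 988: x ≡ 59 (mod 988).
  Combine with x ≡ 0 (mod 5); new modulus lcm = 4940.
    Write x = 59 + 988·t and substitute into x ≡ 0 (mod 5): 988·t ≡ 0 − 59 = -59 (mod 5).
    Reduce coefficients mod 5: 3·t ≡ 1 (mod 5).
    The inverse of 3 mod 5 is 2 (since 3·2 = 6 = 1·5 + 1), so t ≡ 2·1 = 2 ≡ 2 (mod 5).
    Then x = 59 + 988·2 = 2035, valid modulo lcm(988, 5) = 4940: x ≡ 2035 (mod 4940).
Verify against each original: 2035 mod 4 = 3, 2035 mod 19 = 2, 2035 mod 13 = 7, 2035 mod 5 = 0.

x ≡ 2035 (mod 4940).


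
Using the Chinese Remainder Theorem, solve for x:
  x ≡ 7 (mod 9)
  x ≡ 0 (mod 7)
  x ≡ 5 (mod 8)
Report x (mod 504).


Moduli 9, 7, 8 are pairwise coprime; by CRT there is a unique solution modulo M = 9 · 7 · 8 = 504.
Solve pairwise, accumulating the modulus:
  Start with x ≡ 7 (mod 9).
  Combine with x ≡ 0 (mod 7): since gcd(9, 7) = 1, we get a unique residue mod 63.
    Write x = 7 + 9·t and substitute into x ≡ 0 (mod 7): 9·t ≡ 0 − 7 = -7 (mod 7).
    Reduce coefficients mod 7: 2·t ≡ 0 (mod 7).
    The inverse of 2 mod 7 is 4 (since 2·4 = 8 = 1·7 + 1), so t ≡ 4·0 = 0 ≡ 0 (mod 7).
    Then x = 7 + 9·0 = 7, valid modulo lcm(9, 7) = 63: x ≡ 7 (mod 63).
  Combine with x ≡ 5 (mod 8): since gcd(63, 8) = 1, we get a unique residue mod 504.
    Write x = 7 + 63·t and substitute into x ≡ 5 (mod 8): 63·t ≡ 5 − 7 = -2 (mod 8).
    Reduce coefficients mod 8: 7·t ≡ 6 (mod 8).
    The inverse of 7 mod 8 is 7 (since 7·7 = 49 = 6·8 + 1), so t ≡ 7·6 = 42 ≡ 2 (mod 8).
    Then x = 7 + 63·2 = 133, valid modulo lcm(63, 8) = 504: x ≡ 133 (mod 504).
Verify: 133 mod 9 = 7 ✓, 133 mod 7 = 0 ✓, 133 mod 8 = 5 ✓.

x ≡ 133 (mod 504).


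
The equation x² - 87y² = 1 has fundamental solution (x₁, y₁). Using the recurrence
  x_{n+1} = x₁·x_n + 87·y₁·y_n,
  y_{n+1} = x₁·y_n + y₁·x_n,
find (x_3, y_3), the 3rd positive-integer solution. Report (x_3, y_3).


Step 1: Find the fundamental solution (x₁, y₁) of x² - 87y² = 1.
  Expand √87 as a continued fraction. a₀ = ⌊√87⌋ = 9; iterate m_{k+1} = d_k·a_k − m_k, d_{k+1} = (87 − m_{k+1}²)/d_k, a_{k+1} = ⌊(a₀ + m_{k+1})/d_{k+1}⌋ (starting m₀ = 0, d₀ = 1), with convergents p_k = a_k·p_{k-1} + p_{k-2}, q_k = a_k·q_{k-1} + q_{k-2} (p₋₁ = 1, q₋₁ = 0):
  k = 0: a₀ = 9; p₀/q₀ = 9/1; p₀² − 87·q₀² = 81 − 87 = -6.
  k = 1: m = 9, d = 6, a = ⌊(9 + 9)/6⌋ = 3; p/q = (3·9 + 1)/(3·1 + 0) = 28/3; p² − 87·q² = 784 − 783 = 1.
  The first convergent with p² − 87·q² = 1 gives the fundamental solution (x₁, y₁) = (28, 3).
Step 2: Apply the recurrence (x_{n+1}, y_{n+1}) = (x₁x_n + 87y₁y_n, x₁y_n + y₁x_n) repeatedly.
  From (x_1, y_1) = (28, 3): x_2 = 28·28 + 87·3·3 = 1567; y_2 = 28·3 + 3·28 = 168.
  From (x_2, y_2) = (1567, 168): x_3 = 28·1567 + 87·3·168 = 87724; y_3 = 28·168 + 3·1567 = 9405.
Step 3: Verify x_3² - 87·y_3² = 7695500176 - 7695500175 = 1 (should be 1). ✓

(x_1, y_1) = (28, 3); (x_3, y_3) = (87724, 9405).


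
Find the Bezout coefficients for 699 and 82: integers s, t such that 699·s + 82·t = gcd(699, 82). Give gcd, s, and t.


Euclidean algorithm on (699, 82) — divide until remainder is 0:
  699 = 8 · 82 + 43
  82 = 1 · 43 + 39
  43 = 1 · 39 + 4
  39 = 9 · 4 + 3
  4 = 1 · 3 + 1
  3 = 3 · 1 + 0
gcd(699, 82) = 1.
Track Bezout coefficients alongside the remainders: start with r₀ = 699 = a·1 + b·0 (s = 1, t = 0) and r₁ = 82 = a·0 + b·1 (s = 0, t = 1); each new remainder r_{k+1} = r_{k-1} − q_k·r_k inherits s_{k+1} = s_{k-1} − q_k·s_k, t_{k+1} = t_{k-1} − q_k·t_k, so r_k = a·s_k + b·t_k at every step:
  q = 8: r = 43, s = 1 − 8·0 = 1, t = 0 − 8·1 = -8  (check: 699·1 + 82·(-8) = 43)
  q = 1: r = 39, s = 0 − 1·1 = -1, t = 1 − 1·(-8) = 9  (check: 699·(-1) + 82·9 = 39)
  q = 1: r = 4, s = 1 − 1·(-1) = 2, t = -8 − 1·9 = -17  (check: 699·2 + 82·(-17) = 4)
  q = 9: r = 3, s = -1 − 9·2 = -19, t = 9 − 9·(-17) = 162  (check: 699·(-19) + 82·162 = 3)
  q = 1: r = 1, s = 2 − 1·(-19) = 21, t = -17 − 1·162 = -179  (check: 699·21 + 82·(-179) = 1)
The row with r = 1 (the gcd) gives the Bezout coefficients s = 21, t = -179.
Result: 699 · (21) + 82 · (-179) = 1.

gcd(699, 82) = 1; s = 21, t = -179 (check: 699·21 + 82·(-179) = 1).


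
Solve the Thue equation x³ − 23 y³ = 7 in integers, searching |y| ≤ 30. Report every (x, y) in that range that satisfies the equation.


The equation is x³ - 23y³ = 7. For fixed y, x³ = 23·y³ + 7, so a solution requires the RHS to be a perfect cube.
Strategy: iterate y from -30 to 30, compute RHS = 23·y³ + 7, and check whether it is a (positive or negative) perfect cube.
Check small values of y:
  y = 0: RHS = 7 is not a perfect cube.
  y = 1: RHS = 30 is not a perfect cube.
  y = -1: RHS = -16 is not a perfect cube.
  y = 2: RHS = 191 is not a perfect cube.
  y = -2: RHS = -177 is not a perfect cube.
  y = 3: RHS = 628 is not a perfect cube.
  y = -3: RHS = -614 is not a perfect cube.
Continuing the search up to |y| = 30 finds no solutions either.
No (x, y) in the scanned range satisfies the equation.

No integer solutions with |y| ≤ 30.


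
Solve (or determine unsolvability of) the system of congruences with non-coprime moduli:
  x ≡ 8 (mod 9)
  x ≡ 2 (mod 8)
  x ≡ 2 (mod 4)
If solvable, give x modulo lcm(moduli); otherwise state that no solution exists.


Moduli 9, 8, 4 are not pairwise coprime, so CRT works modulo lcm(m_i) when all pairwise compatibility conditions hold.
Pairwise compatibility: gcd(m_i, m_j) must divide a_i - a_j for every pair.
Merge one congruence at a time:
  Start: x ≡ 8 (mod 9).
  Combine with x ≡ 2 (mod 8): gcd(9, 8) = 1; 2 - 8 = -6, which IS divisible by 1, so compatible.
    Write x = 8 + 9·t and substitute into x ≡ 2 (mod 8): 9·t ≡ 2 − 8 = -6 (mod 8).
    Reduce coefficients mod 8: 1·t ≡ 2 (mod 8).
    So t ≡ 2 (mod 8).
    Then x = 8 + 9·2 = 26, valid modulo lcm(9, 8) = 72: x ≡ 26 (mod 72).
  Combine with x ≡ 2 (mod 4): gcd(72, 4) = 4; 2 - 26 = -24, which IS divisible by 4, so compatible.
    Write x = 26 + 72·t and substitute into x ≡ 2 (mod 4): 72·t ≡ 2 − 26 = -24 (mod 4).
    Divide the congruence (and modulus) by g = 4: 18·t ≡ -6 (mod 1).
    Modulo 1 every t works; take t = 0.
    Then x = 26 + 72·0 = 26, valid modulo lcm(72, 4) = 72: x ≡ 26 (mod 72).
Verify: 26 mod 9 = 8, 26 mod 8 = 2, 26 mod 4 = 2.

x ≡ 26 (mod 72).


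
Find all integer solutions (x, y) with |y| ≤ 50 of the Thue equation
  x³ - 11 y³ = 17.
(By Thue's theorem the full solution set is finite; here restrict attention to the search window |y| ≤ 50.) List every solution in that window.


The equation is x³ - 11y³ = 17. For fixed y, x³ = 11·y³ + 17, so a solution requires the RHS to be a perfect cube.
Strategy: iterate y from -50 to 50, compute RHS = 11·y³ + 17, and check whether it is a (positive or negative) perfect cube.
Check small values of y:
  y = 0: RHS = 17 is not a perfect cube.
  y = 1: RHS = 28 is not a perfect cube.
  y = -1: RHS = 6 is not a perfect cube.
  y = 2: RHS = 105 is not a perfect cube.
  y = -2: RHS = -71 is not a perfect cube.
  y = 3: RHS = 314 is not a perfect cube.
  y = -3: RHS = -280 is not a perfect cube.
Continuing the search up to |y| = 50 finds no solutions either.
No (x, y) in the scanned range satisfies the equation.

No integer solutions with |y| ≤ 50.


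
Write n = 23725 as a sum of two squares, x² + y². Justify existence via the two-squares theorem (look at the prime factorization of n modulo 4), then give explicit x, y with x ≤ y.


Step 1: Factor n = 23725 = 5^2 · 13 · 73.
Step 2: Check the mod-4 condition on each prime factor: 5 ≡ 1 (mod 4), exponent 2; 13 ≡ 1 (mod 4), exponent 1; 73 ≡ 1 (mod 4), exponent 1.
All primes ≡ 3 (mod 4) appear to even exponent (or don't appear), so by the two-squares theorem n IS expressible as a sum of two squares.
Step 3: Build a representation. Group n = k² · m with k = 5 and m = 13 · 73 = 949 (a product of primes ≡ 1 (mod 4)); a representation of m scales to one of n via (k·x)² + (k·y)² = k²(x² + y²). Each prime p ≡ 1 (mod 4) is itself a sum of two squares; find a² by testing p − a² for a perfect square:
  13: 13 − 1² = 12, 13 − 2² = 9 = 3² ⇒ 13 = 2² + 3².
  73: 73 − 1² = 72, 73 − 2² = 69, 73 − 3² = 64 = 8² ⇒ 73 = 3² + 8².
  Combine using the Brahmagupta–Fibonacci identity (a² + b²)(c² + d²) = (ac − bd)² + (ad + bc)² = (ac + bd)² + (ad − bc)²:
  13 · 73 = 949: from (2² + 3²)(3² + 8²), take (2·3 − 3·8, 2·8 + 3·3) = (6 − 24, 16 + 9) = (-18, 25); dropping signs (only squares matter) gives (18, 25); check 18² + 25² = 324 + 625 = 949 ✓.
  Scale by k = 5: (5·18, 5·25) = (90, 125).
Step 4: Order so x ≤ y and verify: 90² + 125² = 8100 + 15625 = 23725 = n. ✓

n = 23725 = 90² + 125² (one valid representation with x ≤ y).


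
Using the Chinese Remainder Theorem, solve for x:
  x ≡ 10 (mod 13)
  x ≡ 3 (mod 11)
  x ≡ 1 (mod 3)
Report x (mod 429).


Moduli 13, 11, 3 are pairwise coprime; by CRT there is a unique solution modulo M = 13 · 11 · 3 = 429.
Solve pairwise, accumulating the modulus:
  Start with x ≡ 10 (mod 13).
  Combine with x ≡ 3 (mod 11): since gcd(13, 11) = 1, we get a unique residue mod 143.
    Write x = 10 + 13·t and substitute into x ≡ 3 (mod 11): 13·t ≡ 3 − 10 = -7 (mod 11).
    Reduce coefficients mod 11: 2·t ≡ 4 (mod 11).
    The inverse of 2 mod 11 is 6 (since 2·6 = 12 = 1·11 + 1), so t ≡ 6·4 = 24 ≡ 2 (mod 11).
    Then x = 10 + 13·2 = 36, valid modulo lcm(13, 11) = 143: x ≡ 36 (mod 143).
  Combine with x ≡ 1 (mod 3): since gcd(143, 3) = 1, we get a unique residue mod 429.
    Write x = 36 + 143·t and substitute into x ≡ 1 (mod 3): 143·t ≡ 1 − 36 = -35 (mod 3).
    Reduce coefficients mod 3: 2·t ≡ 1 (mod 3).
    The inverse of 2 mod 3 is 2 (since 2·2 = 4 = 1·3 + 1), so t ≡ 2·1 = 2 ≡ 2 (mod 3).
    Then x = 36 + 143·2 = 322, valid modulo lcm(143, 3) = 429: x ≡ 322 (mod 429).
Verify: 322 mod 13 = 10 ✓, 322 mod 11 = 3 ✓, 322 mod 3 = 1 ✓.

x ≡ 322 (mod 429).


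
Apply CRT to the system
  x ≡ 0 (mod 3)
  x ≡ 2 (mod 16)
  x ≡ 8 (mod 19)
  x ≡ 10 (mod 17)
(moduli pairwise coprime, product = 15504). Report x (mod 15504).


Product of moduli M = 3 · 16 · 19 · 17 = 15504.
Merge one congruence at a time:
  Start: x ≡ 0 (mod 3).
  Combine with x ≡ 2 (mod 16); new modulus lcm = 48.
    Write x = 0 + 3·t and substitute into x ≡ 2 (mod 16): 3·t ≡ 2 − 0 = 2 (mod 16).
    The inverse of 3 mod 16 is 11 (since 3·11 = 33 = 2·16 + 1), so t ≡ 11·2 = 22 ≡ 6 (mod 16).
    Then x = 0 + 3·6 = 18, valid modulo lcm(3, 16) = 48: x ≡ 18 (mod 48).
  Combine with x ≡ 8 (mod 19); new modulus lcm = 912.
    Write x = 18 + 48·t and substitute into x ≡ 8 (mod 19): 48·t ≡ 8 − 18 = -10 (mod 19).
    Reduce coefficients mod 19: 10·t ≡ 9 (mod 19).
    The inverse of 10 mod 19 is 2 (since 10·2 = 20 = 1·19 + 1), so t ≡ 2·9 = 18 ≡ 18 (mod 19).
    Then x = 18 + 48·18 = 882, valid modulo lcm(48, 19) = 912: x ≡ 882 (mod 912).
  Combine with x ≡ 10 (mod 17); new modulus lcm = 15504.
    Write x = 882 + 912·t and substitute into x ≡ 10 (mod 17): 912·t ≡ 10 − 882 = -872 (mod 17).
    Reduce coefficients mod 17: 11·t ≡ 12 (mod 17).
    The inverse of 11 mod 17 is 14 (since 11·14 = 154 = 9·17 + 1), so t ≡ 14·12 = 168 ≡ 15 (mod 17).
    Then x = 882 + 912·15 = 14562, valid modulo lcm(912, 17) = 15504: x ≡ 14562 (mod 15504).
Verify against each original: 14562 mod 3 = 0, 14562 mod 16 = 2, 14562 mod 19 = 8, 14562 mod 17 = 10.

x ≡ 14562 (mod 15504).


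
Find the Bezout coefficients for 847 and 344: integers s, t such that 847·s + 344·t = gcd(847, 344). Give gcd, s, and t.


Euclidean algorithm on (847, 344) — divide until remainder is 0:
  847 = 2 · 344 + 159
  344 = 2 · 159 + 26
  159 = 6 · 26 + 3
  26 = 8 · 3 + 2
  3 = 1 · 2 + 1
  2 = 2 · 1 + 0
gcd(847, 344) = 1.
Track Bezout coefficients alongside the remainders: start with r₀ = 847 = a·1 + b·0 (s = 1, t = 0) and r₁ = 344 = a·0 + b·1 (s = 0, t = 1); each new remainder r_{k+1} = r_{k-1} − q_k·r_k inherits s_{k+1} = s_{k-1} − q_k·s_k, t_{k+1} = t_{k-1} − q_k·t_k, so r_k = a·s_k + b·t_k at every step:
  q = 2: r = 159, s = 1 − 2·0 = 1, t = 0 − 2·1 = -2  (check: 847·1 + 344·(-2) = 159)
  q = 2: r = 26, s = 0 − 2·1 = -2, t = 1 − 2·(-2) = 5  (check: 847·(-2) + 344·5 = 26)
  q = 6: r = 3, s = 1 − 6·(-2) = 13, t = -2 − 6·5 = -32  (check: 847·13 + 344·(-32) = 3)
  q = 8: r = 2, s = -2 − 8·13 = -106, t = 5 − 8·(-32) = 261  (check: 847·(-106) + 344·261 = 2)
  q = 1: r = 1, s = 13 − 1·(-106) = 119, t = -32 − 1·261 = -293  (check: 847·119 + 344·(-293) = 1)
The row with r = 1 (the gcd) gives the Bezout coefficients s = 119, t = -293.
Result: 847 · (119) + 344 · (-293) = 1.

gcd(847, 344) = 1; s = 119, t = -293 (check: 847·119 + 344·(-293) = 1).


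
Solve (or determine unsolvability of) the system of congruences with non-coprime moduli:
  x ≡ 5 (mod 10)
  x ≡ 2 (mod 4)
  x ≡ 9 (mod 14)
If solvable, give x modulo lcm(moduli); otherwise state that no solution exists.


Moduli 10, 4, 14 are not pairwise coprime, so CRT works modulo lcm(m_i) when all pairwise compatibility conditions hold.
Pairwise compatibility: gcd(m_i, m_j) must divide a_i - a_j for every pair.
Merge one congruence at a time:
  Start: x ≡ 5 (mod 10).
  Combine with x ≡ 2 (mod 4): gcd(10, 4) = 2, and 2 - 5 = -3 is NOT divisible by 2.
    ⇒ system is inconsistent (no integer solution).

No solution (the system is inconsistent).


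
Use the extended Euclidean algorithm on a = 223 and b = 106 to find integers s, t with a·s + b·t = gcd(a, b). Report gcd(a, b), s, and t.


Euclidean algorithm on (223, 106) — divide until remainder is 0:
  223 = 2 · 106 + 11
  106 = 9 · 11 + 7
  11 = 1 · 7 + 4
  7 = 1 · 4 + 3
  4 = 1 · 3 + 1
  3 = 3 · 1 + 0
gcd(223, 106) = 1.
Track Bezout coefficients alongside the remainders: start with r₀ = 223 = a·1 + b·0 (s = 1, t = 0) and r₁ = 106 = a·0 + b·1 (s = 0, t = 1); each new remainder r_{k+1} = r_{k-1} − q_k·r_k inherits s_{k+1} = s_{k-1} − q_k·s_k, t_{k+1} = t_{k-1} − q_k·t_k, so r_k = a·s_k + b·t_k at every step:
  q = 2: r = 11, s = 1 − 2·0 = 1, t = 0 − 2·1 = -2  (check: 223·1 + 106·(-2) = 11)
  q = 9: r = 7, s = 0 − 9·1 = -9, t = 1 − 9·(-2) = 19  (check: 223·(-9) + 106·19 = 7)
  q = 1: r = 4, s = 1 − 1·(-9) = 10, t = -2 − 1·19 = -21  (check: 223·10 + 106·(-21) = 4)
  q = 1: r = 3, s = -9 − 1·10 = -19, t = 19 − 1·(-21) = 40  (check: 223·(-19) + 106·40 = 3)
  q = 1: r = 1, s = 10 − 1·(-19) = 29, t = -21 − 1·40 = -61  (check: 223·29 + 106·(-61) = 1)
The row with r = 1 (the gcd) gives the Bezout coefficients s = 29, t = -61.
Result: 223 · (29) + 106 · (-61) = 1.

gcd(223, 106) = 1; s = 29, t = -61 (check: 223·29 + 106·(-61) = 1).


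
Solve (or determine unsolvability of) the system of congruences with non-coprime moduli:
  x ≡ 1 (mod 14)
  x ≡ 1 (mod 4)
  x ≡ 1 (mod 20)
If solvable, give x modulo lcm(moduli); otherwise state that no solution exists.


Moduli 14, 4, 20 are not pairwise coprime, so CRT works modulo lcm(m_i) when all pairwise compatibility conditions hold.
Pairwise compatibility: gcd(m_i, m_j) must divide a_i - a_j for every pair.
Merge one congruence at a time:
  Start: x ≡ 1 (mod 14).
  Combine with x ≡ 1 (mod 4): gcd(14, 4) = 2; 1 - 1 = 0, which IS divisible by 2, so compatible.
    Write x = 1 + 14·t and substitute into x ≡ 1 (mod 4): 14·t ≡ 1 − 1 = 0 (mod 4).
    Divide the congruence (and modulus) by g = 2: 7·t ≡ 0 (mod 2).
    Reduce coefficients mod 2: 1·t ≡ 0 (mod 2).
    So t ≡ 0 (mod 2).
    Then x = 1 + 14·0 = 1, valid modulo lcm(14, 4) = 28: x ≡ 1 (mod 28).
  Combine with x ≡ 1 (mod 20): gcd(28, 20) = 4; 1 - 1 = 0, which IS divisible by 4, so compatible.
    Write x = 1 + 28·t and substitute into x ≡ 1 (mod 20): 28·t ≡ 1 − 1 = 0 (mod 20).
    Divide the congruence (and modulus) by g = 4: 7·t ≡ 0 (mod 5).
    Reduce coefficients mod 5: 2·t ≡ 0 (mod 5).
    The inverse of 2 mod 5 is 3 (since 2·3 = 6 = 1·5 + 1), so t ≡ 3·0 = 0 ≡ 0 (mod 5).
    Then x = 1 + 28·0 = 1, valid modulo lcm(28, 20) = 140: x ≡ 1 (mod 140).
Verify: 1 mod 14 = 1, 1 mod 4 = 1, 1 mod 20 = 1.

x ≡ 1 (mod 140).


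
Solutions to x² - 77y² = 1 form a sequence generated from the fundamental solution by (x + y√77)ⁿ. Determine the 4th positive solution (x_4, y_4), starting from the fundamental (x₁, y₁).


Step 1: Find the fundamental solution (x₁, y₁) of x² - 77y² = 1.
  Expand √77 as a continued fraction. a₀ = ⌊√77⌋ = 8; iterate m_{k+1} = d_k·a_k − m_k, d_{k+1} = (77 − m_{k+1}²)/d_k, a_{k+1} = ⌊(a₀ + m_{k+1})/d_{k+1}⌋ (starting m₀ = 0, d₀ = 1), with convergents p_k = a_k·p_{k-1} + p_{k-2}, q_k = a_k·q_{k-1} + q_{k-2} (p₋₁ = 1, q₋₁ = 0):
  k = 0: a₀ = 8; p₀/q₀ = 8/1; p₀² − 77·q₀² = 64 − 77 = -13.
  k = 1: m = 8, d = 13, a = ⌊(8 + 8)/13⌋ = 1; p/q = (1·8 + 1)/(1·1 + 0) = 9/1; p² − 77·q² = 81 − 77 = 4.
  k = 2: m = 5, d = 4, a = ⌊(8 + 5)/4⌋ = 3; p/q = (3·9 + 8)/(3·1 + 1) = 35/4; p² − 77·q² = 1225 − 1232 = -7.
  k = 3: m = 7, d = 7, a = ⌊(8 + 7)/7⌋ = 2; p/q = (2·35 + 9)/(2·4 + 1) = 79/9; p² − 77·q² = 6241 − 6237 = 4.
  k = 4: m = 7, d = 4, a = ⌊(8 + 7)/4⌋ = 3; p/q = (3·79 + 35)/(3·9 + 4) = 272/31; p² − 77·q² = 73984 − 73997 = -13.
  k = 5: m = 5, d = 13, a = ⌊(8 + 5)/13⌋ = 1; p/q = (1·272 + 79)/(1·31 + 9) = 351/40; p² − 77·q² = 123201 − 123200 = 1.
  The first convergent with p² − 77·q² = 1 gives the fundamental solution (x₁, y₁) = (351, 40).
Step 2: Apply the recurrence (x_{n+1}, y_{n+1}) = (x₁x_n + 77y₁y_n, x₁y_n + y₁x_n) repeatedly.
  From (x_1, y_1) = (351, 40): x_2 = 351·351 + 77·40·40 = 246401; y_2 = 351·40 + 40·351 = 28080.
  From (x_2, y_2) = (246401, 28080): x_3 = 351·246401 + 77·40·28080 = 172973151; y_3 = 351·28080 + 40·246401 = 19712120.
  From (x_3, y_3) = (172973151, 19712120): x_4 = 351·172973151 + 77·40·19712120 = 121426905601; y_4 = 351·19712120 + 40·172973151 = 13837880160.
Step 3: Verify x_4² - 77·y_4² = 14744493403834165171201 - 14744493403834165171200 = 1 (should be 1). ✓

(x_1, y_1) = (351, 40); (x_4, y_4) = (121426905601, 13837880160).


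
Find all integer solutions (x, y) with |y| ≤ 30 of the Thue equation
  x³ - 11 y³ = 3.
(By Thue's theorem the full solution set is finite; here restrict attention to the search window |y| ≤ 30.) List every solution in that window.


The equation is x³ - 11y³ = 3. For fixed y, x³ = 11·y³ + 3, so a solution requires the RHS to be a perfect cube.
Strategy: iterate y from -30 to 30, compute RHS = 11·y³ + 3, and check whether it is a (positive or negative) perfect cube.
Check small values of y:
  y = 0: RHS = 3 is not a perfect cube.
  y = 1: RHS = 14 is not a perfect cube.
  y = -1: RHS = -8 = (-2)³ ⇒ x = -2 works.
  y = 2: RHS = 91 is not a perfect cube.
  y = -2: RHS = -85 is not a perfect cube.
  y = 3: RHS = 300 is not a perfect cube.
  y = -3: RHS = -294 is not a perfect cube.
Continuing the search up to |y| = 30 finds no further solutions beyond those listed.
Collected solutions: (-2, -1).

Solutions (with |y| ≤ 30): (-2, -1).


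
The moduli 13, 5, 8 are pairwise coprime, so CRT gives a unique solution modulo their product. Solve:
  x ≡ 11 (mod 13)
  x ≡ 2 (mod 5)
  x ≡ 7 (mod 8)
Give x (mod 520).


Moduli 13, 5, 8 are pairwise coprime; by CRT there is a unique solution modulo M = 13 · 5 · 8 = 520.
Solve pairwise, accumulating the modulus:
  Start with x ≡ 11 (mod 13).
  Combine with x ≡ 2 (mod 5): since gcd(13, 5) = 1, we get a unique residue mod 65.
    Write x = 11 + 13·t and substitute into x ≡ 2 (mod 5): 13·t ≡ 2 − 11 = -9 (mod 5).
    Reduce coefficients mod 5: 3·t ≡ 1 (mod 5).
    The inverse of 3 mod 5 is 2 (since 3·2 = 6 = 1·5 + 1), so t ≡ 2·1 = 2 ≡ 2 (mod 5).
    Then x = 11 + 13·2 = 37, valid modulo lcm(13, 5) = 65: x ≡ 37 (mod 65).
  Combine with x ≡ 7 (mod 8): since gcd(65, 8) = 1, we get a unique residue mod 520.
    Write x = 37 + 65·t and substitute into x ≡ 7 (mod 8): 65·t ≡ 7 − 37 = -30 (mod 8).
    Reduce coefficients mod 8: 1·t ≡ 2 (mod 8).
    So t ≡ 2 (mod 8).
    Then x = 37 + 65·2 = 167, valid modulo lcm(65, 8) = 520: x ≡ 167 (mod 520).
Verify: 167 mod 13 = 11 ✓, 167 mod 5 = 2 ✓, 167 mod 8 = 7 ✓.

x ≡ 167 (mod 520).


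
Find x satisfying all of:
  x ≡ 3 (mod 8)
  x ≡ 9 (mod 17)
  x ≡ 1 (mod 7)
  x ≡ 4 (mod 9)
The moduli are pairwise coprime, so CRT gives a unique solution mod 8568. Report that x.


Product of moduli M = 8 · 17 · 7 · 9 = 8568.
Merge one congruence at a time:
  Start: x ≡ 3 (mod 8).
  Combine with x ≡ 9 (mod 17); new modulus lcm = 136.
    Write x = 3 + 8·t and substitute into x ≡ 9 (mod 17): 8·t ≡ 9 − 3 = 6 (mod 17).
    The inverse of 8 mod 17 is 15 (since 8·15 = 120 = 7·17 + 1), so t ≡ 15·6 = 90 ≡ 5 (mod 17).
    Then x = 3 + 8·5 = 43, valid modulo lcm(8, 17) = 136: x ≡ 43 (mod 136).
  Combine with x ≡ 1 (mod 7); new modulus lcm = 952.
    Write x = 43 + 136·t and substitute into x ≡ 1 (mod 7): 136·t ≡ 1 − 43 = -42 (mod 7).
    Reduce coefficients mod 7: 3·t ≡ 0 (mod 7).
    The inverse of 3 mod 7 is 5 (since 3·5 = 15 = 2·7 + 1), so t ≡ 5·0 = 0 ≡ 0 (mod 7).
    Then x = 43 + 136·0 = 43, valid modulo lcm(136, 7) = 952: x ≡ 43 (mod 952).
  Combine with x ≡ 4 (mod 9); new modulus lcm = 8568.
    Write x = 43 + 952·t and substitute into x ≡ 4 (mod 9): 952·t ≡ 4 − 43 = -39 (mod 9).
    Reduce coefficients mod 9: 7·t ≡ 6 (mod 9).
    The inverse of 7 mod 9 is 4 (since 7·4 = 28 = 3·9 + 1), so t ≡ 4·6 = 24 ≡ 6 (mod 9).
    Then x = 43 + 952·6 = 5755, valid modulo lcm(952, 9) = 8568: x ≡ 5755 (mod 8568).
Verify against each original: 5755 mod 8 = 3, 5755 mod 17 = 9, 5755 mod 7 = 1, 5755 mod 9 = 4.

x ≡ 5755 (mod 8568).


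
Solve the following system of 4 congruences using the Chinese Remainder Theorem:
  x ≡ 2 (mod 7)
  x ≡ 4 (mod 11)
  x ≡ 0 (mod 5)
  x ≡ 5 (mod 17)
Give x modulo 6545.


Product of moduli M = 7 · 11 · 5 · 17 = 6545.
Merge one congruence at a time:
  Start: x ≡ 2 (mod 7).
  Combine with x ≡ 4 (mod 11); new modulus lcm = 77.
    Write x = 2 + 7·t and substitute into x ≡ 4 (mod 11): 7·t ≡ 4 − 2 = 2 (mod 11).
    The inverse of 7 mod 11 is 8 (since 7·8 = 56 = 5·11 + 1), so t ≡ 8·2 = 16 ≡ 5 (mod 11).
    Then x = 2 + 7·5 = 37, valid modulo lcm(7, 11) = 77: x ≡ 37 (mod 77).
  Combine with x ≡ 0 (mod 5); new modulus lcm = 385.
    Write x = 37 + 77·t and substitute into x ≡ 0 (mod 5): 77·t ≡ 0 − 37 = -37 (mod 5).
    Reduce coefficients mod 5: 2·t ≡ 3 (mod 5).
    The inverse of 2 mod 5 is 3 (since 2·3 = 6 = 1·5 + 1), so t ≡ 3·3 = 9 ≡ 4 (mod 5).
    Then x = 37 + 77·4 = 345, valid modulo lcm(77, 5) = 385: x ≡ 345 (mod 385).
  Combine with x ≡ 5 (mod 17); new modulus lcm = 6545.
    Write x = 345 + 385·t and substitute into x ≡ 5 (mod 17): 385·t ≡ 5 − 345 = -340 (mod 17).
    Reduce coefficients mod 17: 11·t ≡ 0 (mod 17).
    The inverse of 11 mod 17 is 14 (since 11·14 = 154 = 9·17 + 1), so t ≡ 14·0 = 0 ≡ 0 (mod 17).
    Then x = 345 + 385·0 = 345, valid modulo lcm(385, 17) = 6545: x ≡ 345 (mod 6545).
Verify against each original: 345 mod 7 = 2, 345 mod 11 = 4, 345 mod 5 = 0, 345 mod 17 = 5.

x ≡ 345 (mod 6545).


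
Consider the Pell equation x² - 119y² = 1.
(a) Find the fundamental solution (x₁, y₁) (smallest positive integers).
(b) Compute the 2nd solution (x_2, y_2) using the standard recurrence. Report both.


Step 1: Find the fundamental solution (x₁, y₁) of x² - 119y² = 1.
  Expand √119 as a continued fraction. a₀ = ⌊√119⌋ = 10; iterate m_{k+1} = d_k·a_k − m_k, d_{k+1} = (119 − m_{k+1}²)/d_k, a_{k+1} = ⌊(a₀ + m_{k+1})/d_{k+1}⌋ (starting m₀ = 0, d₀ = 1), with convergents p_k = a_k·p_{k-1} + p_{k-2}, q_k = a_k·q_{k-1} + q_{k-2} (p₋₁ = 1, q₋₁ = 0):
  k = 0: a₀ = 10; p₀/q₀ = 10/1; p₀² − 119·q₀² = 100 − 119 = -19.
  k = 1: m = 10, d = 19, a = ⌊(10 + 10)/19⌋ = 1; p/q = (1·10 + 1)/(1·1 + 0) = 11/1; p² − 119·q² = 121 − 119 = 2.
  k = 2: m = 9, d = 2, a = ⌊(10 + 9)/2⌋ = 9; p/q = (9·11 + 10)/(9·1 + 1) = 109/10; p² − 119·q² = 11881 − 11900 = -19.
  k = 3: m = 9, d = 19, a = ⌊(10 + 9)/19⌋ = 1; p/q = (1·109 + 11)/(1·10 + 1) = 120/11; p² − 119·q² = 14400 − 14399 = 1.
  The first convergent with p² − 119·q² = 1 gives the fundamental solution (x₁, y₁) = (120, 11).
Step 2: Apply the recurrence (x_{n+1}, y_{n+1}) = (x₁x_n + 119y₁y_n, x₁y_n + y₁x_n) repeatedly.
  From (x_1, y_1) = (120, 11): x_2 = 120·120 + 119·11·11 = 28799; y_2 = 120·11 + 11·120 = 2640.
Step 3: Verify x_2² - 119·y_2² = 829382401 - 829382400 = 1 (should be 1). ✓

(x_1, y_1) = (120, 11); (x_2, y_2) = (28799, 2640).


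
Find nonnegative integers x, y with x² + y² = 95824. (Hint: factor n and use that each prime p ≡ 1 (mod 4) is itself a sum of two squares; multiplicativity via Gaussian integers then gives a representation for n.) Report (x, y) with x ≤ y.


Step 1: Factor n = 95824 = 2^4 · 53 · 113.
Step 2: Check the mod-4 condition on each prime factor: 2 = 2 (special); 53 ≡ 1 (mod 4), exponent 1; 113 ≡ 1 (mod 4), exponent 1.
All primes ≡ 3 (mod 4) appear to even exponent (or don't appear), so by the two-squares theorem n IS expressible as a sum of two squares.
Step 3: Build a representation. Group n = k² · m with k = 4 and m = 53 · 113 = 5989 (a product of primes ≡ 1 (mod 4)); a representation of m scales to one of n via (k·x)² + (k·y)² = k²(x² + y²). Each prime p ≡ 1 (mod 4) is itself a sum of two squares; find a² by testing p − a² for a perfect square:
  53: 53 − 1² = 52, 53 − 2² = 49 = 7² ⇒ 53 = 2² + 7².
  113: 113 − 1² = 112, 113 − 2² = 109, 113 − 3² = 104, 113 − 4² = 97, 113 − 5² = 88, 113 − 6² = 77, 113 − 7² = 64 = 8² ⇒ 113 = 7² + 8².
  Combine using the Brahmagupta–Fibonacci identity (a² + b²)(c² + d²) = (ac − bd)² + (ad + bc)² = (ac + bd)² + (ad − bc)²:
  53 · 113 = 5989: from (2² + 7²)(7² + 8²), take (2·7 − 7·8, 2·8 + 7·7) = (14 − 56, 16 + 49) = (-42, 65); dropping signs (only squares matter) gives (42, 65); check 42² + 65² = 1764 + 4225 = 5989 ✓.
  Scale by k = 4: (4·42, 4·65) = (168, 260).
Step 4: Order so x ≤ y and verify: 168² + 260² = 28224 + 67600 = 95824 = n. ✓

n = 95824 = 168² + 260² (one valid representation with x ≤ y).
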